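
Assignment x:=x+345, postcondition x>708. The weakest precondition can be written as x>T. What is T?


Formula: wp(x:=E, P) = P[E/x] (substitute E for x in postcondition)
Step 1: Postcondition: x>708
Step 2: Substitute x+345 for x: x+345>708
Step 3: Solve for x: x > 708-345 = 363

363


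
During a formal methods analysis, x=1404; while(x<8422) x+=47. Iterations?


Step 1: x goes from 1404 toward 8422 by 47; the body runs while x<8422, so iterations = ceil((bound-start)/step)
Step 2: Distance=7018
Step 3: ceil(7018/47)=150

150


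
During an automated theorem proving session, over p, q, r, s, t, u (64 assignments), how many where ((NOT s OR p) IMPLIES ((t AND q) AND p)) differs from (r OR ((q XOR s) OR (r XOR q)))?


F1 = ((NOT s OR p) IMPLIES ((t AND q) AND p))
F2 = (r OR ((q XOR s) OR (r XOR q)))
Evaluate both on each of 64 rows (bits = p,q,r,s,t,u):
  row 0 [000000]: F1=0 F2=0 -> 0
  row 1 [000001]: F1=0 F2=0 -> 0
  row 2 [000010]: F1=0 F2=0 -> 0
  row 3 [000011]: F1=0 F2=0 -> 0
  row 4 [000100]: F1=1 F2=1 -> 0
  (every remaining row is evaluated the same way; all 64 results are listed next)
Full result column, 8 rows per line (p,q,r fixed per line; s,t,u runs 000..111 left to right):
  rows 0-7 [p,q,r=000]: 00000000  (ones: 0)
  rows 8-15 [p,q,r=001]: 11110000  (ones: 4)
  rows 16-23 [p,q,r=010]: 11110000  (ones: 4)
  rows 24-31 [p,q,r=011]: 11110000  (ones: 4)
  rows 32-39 [p,q,r=100]: 00001111  (ones: 4)
  rows 40-47 [p,q,r=101]: 11111111  (ones: 8)
  rows 48-55 [p,q,r=110]: 11001100  (ones: 4)
  rows 56-63 [p,q,r=111]: 11001100  (ones: 4)
Disagreements = 0+4+4+4+4+8+4+4 = 32

32


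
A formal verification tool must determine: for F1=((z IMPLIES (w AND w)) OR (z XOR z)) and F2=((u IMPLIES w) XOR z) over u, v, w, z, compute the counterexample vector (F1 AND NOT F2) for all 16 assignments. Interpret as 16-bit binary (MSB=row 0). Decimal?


F1 = ((z IMPLIES (w AND w)) OR (z XOR z))
F2 = ((u IMPLIES w) XOR z)
Counterexample to F1=>F2 is where F1=1 and F2=0.
Evaluate each row (bits = u,v,w,z, MSB first):
  row 0 [0000]: F1=1 F2=1 -> F1&~F2 -> 0
  row 1 [0001]: F1=0 F2=0 -> F1&~F2 -> 0
  row 2 [0010]: F1=1 F2=1 -> F1&~F2 -> 0
  row 3 [0011]: F1=1 F2=0 -> F1&~F2 -> 1
  row 4 [0100]: F1=1 F2=1 -> F1&~F2 -> 0
  row 5 [0101]: F1=0 F2=0 -> F1&~F2 -> 0
  row 6 [0110]: F1=1 F2=1 -> F1&~F2 -> 0
  row 7 [0111]: F1=1 F2=0 -> F1&~F2 -> 1
  row 8 [1000]: F1=1 F2=0 -> F1&~F2 -> 1
  row 9 [1001]: F1=0 F2=1 -> F1&~F2 -> 0
  row 10 [1010]: F1=1 F2=1 -> F1&~F2 -> 0
  row 11 [1011]: F1=1 F2=0 -> F1&~F2 -> 1
  row 12 [1100]: F1=1 F2=0 -> F1&~F2 -> 1
  row 13 [1101]: F1=0 F2=1 -> F1&~F2 -> 0
  row 14 [1110]: F1=1 F2=1 -> F1&~F2 -> 0
  row 15 [1111]: F1=1 F2=0 -> F1&~F2 -> 1
Full result column, 4 rows per line (u,v fixed per line; w,z runs 00..11 left to right):
  rows 0-3 [u,v=00]: 0001  = hex 1
  rows 4-7 [u,v=01]: 0001  = hex 1
  rows 8-11 [u,v=10]: 1001  = hex 9
  rows 12-15 [u,v=11]: 1001  = hex 9
Counterexample vector (row 0 .. row 15) = 0001000110011001
Output column grouped in 4s = 0001 0001 1001 1001 = 0x1199
Convert to decimal digit by digit (value = value*16 + digit):
  1 -> 1
  1*16 + 1 = 17
  17*16 + 9 = 281
  281*16 + 9 = 4505
Decimal = 4505

4505


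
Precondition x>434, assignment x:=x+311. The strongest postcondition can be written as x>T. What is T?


Formula: sp(P, x:=E) = exists old_x. (x = E[old_x/x]) AND P[old_x/x] (old_x is the value of x before the assignment; eliminate old_x by solving x = E[old_x/x] for old_x)
Step 1: Precondition P: x>434, i.e. old_x > 434
Step 2: Assignment gives x = old_x + 311, so old_x = x - 311
Step 3: Substitute into P: x - 311 > 434
Step 4: Simplify: x > 434+311 = 745

745


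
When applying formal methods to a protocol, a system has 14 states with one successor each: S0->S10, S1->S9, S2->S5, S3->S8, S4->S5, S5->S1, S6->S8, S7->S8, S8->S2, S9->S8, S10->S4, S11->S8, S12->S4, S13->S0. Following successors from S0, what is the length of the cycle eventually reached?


Trace from S0 until a state repeats:
  S0 -> S10 -> S4 -> S5 -> S1 -> S9 -> S8 -> S2 -> S5
S5 first seen at step 3, revisited at step 8.
Cycle length = 8 - 3 = 5

5


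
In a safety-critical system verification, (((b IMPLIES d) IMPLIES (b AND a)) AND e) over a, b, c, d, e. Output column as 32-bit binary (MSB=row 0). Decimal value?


Formula: (((b IMPLIES d) IMPLIES (b AND a)) AND e) over a, b, c, d, e (32 rows)
Evaluate each row (bits = a,b,c,d,e, MSB first):
  row 0 [00000]: (((0 IMPLIES 0) IMPLIES (0 AND 0)) AND 0) -> 0
  row 1 [00001]: (((0 IMPLIES 0) IMPLIES (0 AND 0)) AND 1) -> 0
  row 2 [00010]: (((0 IMPLIES 1) IMPLIES (0 AND 0)) AND 0) -> 0
  row 3 [00011]: (((0 IMPLIES 1) IMPLIES (0 AND 0)) AND 1) -> 0
  row 4 [00100]: (((0 IMPLIES 0) IMPLIES (0 AND 0)) AND 0) -> 0
  row 5 [00101]: (((0 IMPLIES 0) IMPLIES (0 AND 0)) AND 1) -> 0
  row 6 [00110]: (((0 IMPLIES 1) IMPLIES (0 AND 0)) AND 0) -> 0
  row 7 [00111]: (((0 IMPLIES 1) IMPLIES (0 AND 0)) AND 1) -> 0
  row 8 [01000]: (((1 IMPLIES 0) IMPLIES (1 AND 0)) AND 0) -> 0
  row 9 [01001]: (((1 IMPLIES 0) IMPLIES (1 AND 0)) AND 1) -> 1
  row 10 [01010]: (((1 IMPLIES 1) IMPLIES (1 AND 0)) AND 0) -> 0
  row 11 [01011]: (((1 IMPLIES 1) IMPLIES (1 AND 0)) AND 1) -> 0
  row 12 [01100]: (((1 IMPLIES 0) IMPLIES (1 AND 0)) AND 0) -> 0
  row 13 [01101]: (((1 IMPLIES 0) IMPLIES (1 AND 0)) AND 1) -> 1
  row 14 [01110]: (((1 IMPLIES 1) IMPLIES (1 AND 0)) AND 0) -> 0
  row 15 [01111]: (((1 IMPLIES 1) IMPLIES (1 AND 0)) AND 1) -> 0
  row 16 [10000]: (((0 IMPLIES 0) IMPLIES (0 AND 1)) AND 0) -> 0
  row 17 [10001]: (((0 IMPLIES 0) IMPLIES (0 AND 1)) AND 1) -> 0
  row 18 [10010]: (((0 IMPLIES 1) IMPLIES (0 AND 1)) AND 0) -> 0
  row 19 [10011]: (((0 IMPLIES 1) IMPLIES (0 AND 1)) AND 1) -> 0
  row 20 [10100]: (((0 IMPLIES 0) IMPLIES (0 AND 1)) AND 0) -> 0
  row 21 [10101]: (((0 IMPLIES 0) IMPLIES (0 AND 1)) AND 1) -> 0
  row 22 [10110]: (((0 IMPLIES 1) IMPLIES (0 AND 1)) AND 0) -> 0
  row 23 [10111]: (((0 IMPLIES 1) IMPLIES (0 AND 1)) AND 1) -> 0
  row 24 [11000]: (((1 IMPLIES 0) IMPLIES (1 AND 1)) AND 0) -> 0
  row 25 [11001]: (((1 IMPLIES 0) IMPLIES (1 AND 1)) AND 1) -> 1
  row 26 [11010]: (((1 IMPLIES 1) IMPLIES (1 AND 1)) AND 0) -> 0
  row 27 [11011]: (((1 IMPLIES 1) IMPLIES (1 AND 1)) AND 1) -> 1
  row 28 [11100]: (((1 IMPLIES 0) IMPLIES (1 AND 1)) AND 0) -> 0
  row 29 [11101]: (((1 IMPLIES 0) IMPLIES (1 AND 1)) AND 1) -> 1
  row 30 [11110]: (((1 IMPLIES 1) IMPLIES (1 AND 1)) AND 0) -> 0
  row 31 [11111]: (((1 IMPLIES 1) IMPLIES (1 AND 1)) AND 1) -> 1
Full result column, 4 rows per line (a,b,c fixed per line; d,e runs 00..11 left to right):
  rows 0-3 [a,b,c=000]: 0000  = hex 0
  rows 4-7 [a,b,c=001]: 0000  = hex 0
  rows 8-11 [a,b,c=010]: 0100  = hex 4
  rows 12-15 [a,b,c=011]: 0100  = hex 4
  rows 16-19 [a,b,c=100]: 0000  = hex 0
  rows 20-23 [a,b,c=101]: 0000  = hex 0
  rows 24-27 [a,b,c=110]: 0101  = hex 5
  rows 28-31 [a,b,c=111]: 0101  = hex 5
Output column (row 0 .. row 31) = 00000000010001000000000001010101
Output column grouped in 4s = 0000 0000 0100 0100 0000 0000 0101 0101 = 0x00440055
Convert to decimal digit by digit (value = value*16 + digit):
  0 -> 0
  0*16 + 0 = 0
  0*16 + 4 = 4
  4*16 + 4 = 68
  68*16 + 0 = 1088
  1088*16 + 0 = 17408
  17408*16 + 5 = 278533
  278533*16 + 5 = 4456533
Decimal = 4456533

4456533


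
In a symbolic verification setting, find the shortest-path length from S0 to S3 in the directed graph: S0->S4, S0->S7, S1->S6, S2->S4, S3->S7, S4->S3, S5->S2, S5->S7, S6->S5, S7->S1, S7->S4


BFS layer-by-layer from S0:
  dist 0: {S0}
  dist 1: {S4, S7}
  dist 2: {S1, S3}
  -> S3 reached at distance 2
Shortest path length = 2

2


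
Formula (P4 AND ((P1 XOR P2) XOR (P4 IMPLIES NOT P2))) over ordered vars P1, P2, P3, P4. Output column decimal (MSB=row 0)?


Formula: (P4 AND ((P1 XOR P2) XOR (P4 IMPLIES NOT P2))) over P1, P2, P3, P4 (16 rows)
Evaluate each row (bits = P1,P2,P3,P4, MSB first):
  row 0 [0000]: (0 AND ((0 XOR 0) XOR (0 IMPLIES NOT 0))) -> 0
  row 1 [0001]: (1 AND ((0 XOR 0) XOR (1 IMPLIES NOT 0))) -> 1
  row 2 [0010]: (0 AND ((0 XOR 0) XOR (0 IMPLIES NOT 0))) -> 0
  row 3 [0011]: (1 AND ((0 XOR 0) XOR (1 IMPLIES NOT 0))) -> 1
  row 4 [0100]: (0 AND ((0 XOR 1) XOR (0 IMPLIES NOT 1))) -> 0
  row 5 [0101]: (1 AND ((0 XOR 1) XOR (1 IMPLIES NOT 1))) -> 1
  row 6 [0110]: (0 AND ((0 XOR 1) XOR (0 IMPLIES NOT 1))) -> 0
  row 7 [0111]: (1 AND ((0 XOR 1) XOR (1 IMPLIES NOT 1))) -> 1
  row 8 [1000]: (0 AND ((1 XOR 0) XOR (0 IMPLIES NOT 0))) -> 0
  row 9 [1001]: (1 AND ((1 XOR 0) XOR (1 IMPLIES NOT 0))) -> 0
  row 10 [1010]: (0 AND ((1 XOR 0) XOR (0 IMPLIES NOT 0))) -> 0
  row 11 [1011]: (1 AND ((1 XOR 0) XOR (1 IMPLIES NOT 0))) -> 0
  row 12 [1100]: (0 AND ((1 XOR 1) XOR (0 IMPLIES NOT 1))) -> 0
  row 13 [1101]: (1 AND ((1 XOR 1) XOR (1 IMPLIES NOT 1))) -> 0
  row 14 [1110]: (0 AND ((1 XOR 1) XOR (0 IMPLIES NOT 1))) -> 0
  row 15 [1111]: (1 AND ((1 XOR 1) XOR (1 IMPLIES NOT 1))) -> 0
Full result column, 4 rows per line (P1,P2 fixed per line; P3,P4 runs 00..11 left to right):
  rows 0-3 [P1,P2=00]: 0101  = hex 5
  rows 4-7 [P1,P2=01]: 0101  = hex 5
  rows 8-11 [P1,P2=10]: 0000  = hex 0
  rows 12-15 [P1,P2=11]: 0000  = hex 0
Output column (row 0 .. row 15) = 0101010100000000
Output column grouped in 4s = 0101 0101 0000 0000 = 0x5500
Convert to decimal digit by digit (value = value*16 + digit):
  5 -> 5
  5*16 + 5 = 85
  85*16 + 0 = 1360
  1360*16 + 0 = 21760
Decimal = 21760

21760


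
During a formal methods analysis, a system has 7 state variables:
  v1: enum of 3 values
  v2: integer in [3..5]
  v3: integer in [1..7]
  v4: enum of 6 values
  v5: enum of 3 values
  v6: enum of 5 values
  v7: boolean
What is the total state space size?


State space = product of domain sizes of all variables.
Domain sizes:
  v1 (enum of 3 values): 3
  v2 (integer in [3..5]): 3
  v3 (integer in [1..7]): 7
  v4 (enum of 6 values): 6
  v5 (enum of 3 values): 3
  v6 (enum of 5 values): 5
  v7 (boolean): 2
Product = 3 * 3 * 7 * 6 * 3 * 5 * 2 = 11340

11340


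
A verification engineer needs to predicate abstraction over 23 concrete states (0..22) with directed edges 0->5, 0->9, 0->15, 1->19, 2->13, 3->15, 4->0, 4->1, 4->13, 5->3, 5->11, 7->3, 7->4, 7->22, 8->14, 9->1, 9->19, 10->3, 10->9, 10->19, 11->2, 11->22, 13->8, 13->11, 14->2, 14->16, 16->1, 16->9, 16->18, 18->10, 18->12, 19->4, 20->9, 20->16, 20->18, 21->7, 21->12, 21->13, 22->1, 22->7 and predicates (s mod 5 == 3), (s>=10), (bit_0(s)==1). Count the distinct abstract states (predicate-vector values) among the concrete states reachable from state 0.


BFS from 0:
Concrete reachable: {0, 1, 2, 3, 4, 5, 7, 8, 9, 10, 11, 12, 13, 14, 15, 16, 18, 19, 22}
Abstract via predicates (s mod 5 == 3), (s>=10), (bit_0(s)==1):
  (0,0,0) <- {0, 2, 4}
  (0,0,1) <- {1, 5, 7, 9}
  (0,1,0) <- {10, 12, 14, 16, 22}
  (0,1,1) <- {11, 15, 19}
  (1,0,0) <- {8}
  (1,0,1) <- {3}
  (1,1,0) <- {18}
  (1,1,1) <- {13}
Distinct abstract states = 8

8


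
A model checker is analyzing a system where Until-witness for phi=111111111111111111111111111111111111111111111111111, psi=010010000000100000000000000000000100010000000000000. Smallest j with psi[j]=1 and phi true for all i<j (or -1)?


(phi U psi) at 0: need smallest j with psi[j]=1 and phi[i]=1 for all i in [0,j).
Scan from step 0:
  step 0: phi=1, psi=0 -> continue
  step 1: psi=1 and phi held for [0,1) -> witness found
Witness step = 1

1


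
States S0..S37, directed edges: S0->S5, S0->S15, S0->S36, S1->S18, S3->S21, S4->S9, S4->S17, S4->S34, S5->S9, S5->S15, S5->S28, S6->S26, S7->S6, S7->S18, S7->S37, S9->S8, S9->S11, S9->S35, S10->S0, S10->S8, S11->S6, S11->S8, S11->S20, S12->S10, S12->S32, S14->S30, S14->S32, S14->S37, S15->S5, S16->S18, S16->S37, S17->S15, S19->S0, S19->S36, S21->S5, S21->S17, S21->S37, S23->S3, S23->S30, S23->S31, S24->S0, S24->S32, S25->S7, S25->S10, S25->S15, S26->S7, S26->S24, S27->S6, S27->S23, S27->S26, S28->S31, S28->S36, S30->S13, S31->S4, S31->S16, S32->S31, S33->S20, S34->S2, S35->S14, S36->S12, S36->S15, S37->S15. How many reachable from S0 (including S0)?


BFS from S0:
  layer 0: {S0}
  layer 1: {S5, S15, S36}
  layer 2: {S9, S12, S28}
  layer 3: {S8, S10, S11, S31, S32, S35}
  layer 4: {S4, S6, S14, S16, S20}
  layer 5: {S17, S18, S26, S30, S34, S37}
  layer 6: {S2, S7, S13, S24}
Reachable set: {S0, S2, S4, S5, S6, S7, S8, S9, S10, S11, S12, S13, S14, S15, S16, S17, S18, S20, S24, S26, S28, S30, S31, S32, S34, S35, S36, S37}
Count = 28

28


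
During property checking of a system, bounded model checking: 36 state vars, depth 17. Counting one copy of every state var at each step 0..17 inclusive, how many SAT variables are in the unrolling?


BMC unrolls to depth k, creating one copy of each state var for steps 0..k.
Step count = 17 + 1 = 18 (steps 0 through 17)
Vars per step = 36
Total = 36 * 18 = 648

648


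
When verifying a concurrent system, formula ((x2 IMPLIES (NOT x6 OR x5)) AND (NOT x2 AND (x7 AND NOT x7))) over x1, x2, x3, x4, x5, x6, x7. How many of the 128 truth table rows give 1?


Formula: ((x2 IMPLIES (NOT x6 OR x5)) AND (NOT x2 AND (x7 AND NOT x7))) over 7 vars (128 rows)
Evaluate each row (x1, x2, x3, x4, x5, x6, x7 as bits, MSB first):
  row 0 [0000000]: ((0 IMPLIES (NOT 0 OR 0)) AND (NOT 0 AND (0 AND NOT 0))) -> 0
  row 1 [0000001]: ((0 IMPLIES (NOT 0 OR 0)) AND (NOT 0 AND (1 AND NOT 1))) -> 0
  row 2 [0000010]: ((0 IMPLIES (NOT 1 OR 0)) AND (NOT 0 AND (0 AND NOT 0))) -> 0
  row 3 [0000011]: ((0 IMPLIES (NOT 1 OR 0)) AND (NOT 0 AND (1 AND NOT 1))) -> 0
  row 4 [0000100]: ((0 IMPLIES (NOT 0 OR 1)) AND (NOT 0 AND (0 AND NOT 0))) -> 0
  (every remaining row is evaluated the same way; all 128 results are listed next)
Full result column, 8 rows per line (x1,x2,x3,x4 fixed per line; x5,x6,x7 runs 000..111 left to right):
  rows 0-7 [x1,x2,x3,x4=0000]: 00000000  (ones: 0)
  rows 8-15 [x1,x2,x3,x4=0001]: 00000000  (ones: 0)
  rows 16-23 [x1,x2,x3,x4=0010]: 00000000  (ones: 0)
  rows 24-31 [x1,x2,x3,x4=0011]: 00000000  (ones: 0)
  rows 32-39 [x1,x2,x3,x4=0100]: 00000000  (ones: 0)
  rows 40-47 [x1,x2,x3,x4=0101]: 00000000  (ones: 0)
  rows 48-55 [x1,x2,x3,x4=0110]: 00000000  (ones: 0)
  rows 56-63 [x1,x2,x3,x4=0111]: 00000000  (ones: 0)
  rows 64-71 [x1,x2,x3,x4=1000]: 00000000  (ones: 0)
  rows 72-79 [x1,x2,x3,x4=1001]: 00000000  (ones: 0)
  rows 80-87 [x1,x2,x3,x4=1010]: 00000000  (ones: 0)
  rows 88-95 [x1,x2,x3,x4=1011]: 00000000  (ones: 0)
  rows 96-103 [x1,x2,x3,x4=1100]: 00000000  (ones: 0)
  rows 104-111 [x1,x2,x3,x4=1101]: 00000000  (ones: 0)
  rows 112-119 [x1,x2,x3,x4=1110]: 00000000  (ones: 0)
  rows 120-127 [x1,x2,x3,x4=1111]: 00000000  (ones: 0)
Count of 1-rows = 0+0+0+0+0+0+0+0+0+0+0+0+0+0+0+0 = 0

0


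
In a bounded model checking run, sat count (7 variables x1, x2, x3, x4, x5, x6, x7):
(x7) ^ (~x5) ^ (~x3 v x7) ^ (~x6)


CNF with 4 clauses over 7 vars (128 assignments).
An assignment satisfies CNF iff every clause has >=1 true literal.
Check each row (bits = x1,x2,x3,x4,x5,x6,x7; clause T/F shown):
  row 0 [0000000]: clauses=FTTT -> 0
  row 1 [0000001]: clauses=TTTT -> 1
  row 2 [0000010]: clauses=FTTF -> 0
  row 3 [0000011]: clauses=TTTF -> 0
  row 4 [0000100]: clauses=FFTT -> 0
  (every remaining row is evaluated the same way; all 128 results are listed next)
Full result column, 8 rows per line (x1,x2,x3,x4 fixed per line; x5,x6,x7 runs 000..111 left to right):
  rows 0-7 [x1,x2,x3,x4=0000]: 01000000  (ones: 1)
  rows 8-15 [x1,x2,x3,x4=0001]: 01000000  (ones: 1)
  rows 16-23 [x1,x2,x3,x4=0010]: 01000000  (ones: 1)
  rows 24-31 [x1,x2,x3,x4=0011]: 01000000  (ones: 1)
  rows 32-39 [x1,x2,x3,x4=0100]: 01000000  (ones: 1)
  rows 40-47 [x1,x2,x3,x4=0101]: 01000000  (ones: 1)
  rows 48-55 [x1,x2,x3,x4=0110]: 01000000  (ones: 1)
  rows 56-63 [x1,x2,x3,x4=0111]: 01000000  (ones: 1)
  rows 64-71 [x1,x2,x3,x4=1000]: 01000000  (ones: 1)
  rows 72-79 [x1,x2,x3,x4=1001]: 01000000  (ones: 1)
  rows 80-87 [x1,x2,x3,x4=1010]: 01000000  (ones: 1)
  rows 88-95 [x1,x2,x3,x4=1011]: 01000000  (ones: 1)
  rows 96-103 [x1,x2,x3,x4=1100]: 01000000  (ones: 1)
  rows 104-111 [x1,x2,x3,x4=1101]: 01000000  (ones: 1)
  rows 112-119 [x1,x2,x3,x4=1110]: 01000000  (ones: 1)
  rows 120-127 [x1,x2,x3,x4=1111]: 01000000  (ones: 1)
Satisfying assignments = 1+1+1+1+1+1+1+1+1+1+1+1+1+1+1+1 = 16

16


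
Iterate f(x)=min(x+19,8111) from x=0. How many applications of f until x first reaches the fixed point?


Step 1: x=0, cap=8111, increment=19
Step 2: x grows by 19 each step until capped at 8111; fixed point is x=8111
Step 3: iterations = ceil(8111/19) = 427

427


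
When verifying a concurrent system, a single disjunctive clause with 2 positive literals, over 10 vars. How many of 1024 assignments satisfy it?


Step 1: Total=2^10=1024
Step 2: Unsat when all 2 false: 2^8=256
Step 3: Sat=1024-256=768

768


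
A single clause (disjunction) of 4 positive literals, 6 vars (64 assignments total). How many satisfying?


Step 1: Total=2^6=64
Step 2: Unsat when all 4 false: 2^2=4
Step 3: Sat=64-4=60

60


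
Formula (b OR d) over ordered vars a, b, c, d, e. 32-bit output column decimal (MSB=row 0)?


Formula: (b OR d) over a, b, c, d, e (32 rows)
Evaluate each row (bits = a,b,c,d,e, MSB first):
  row 0 [00000]: (0 OR 0) -> 0
  row 1 [00001]: (0 OR 0) -> 0
  row 2 [00010]: (0 OR 1) -> 1
  row 3 [00011]: (0 OR 1) -> 1
  row 4 [00100]: (0 OR 0) -> 0
  row 5 [00101]: (0 OR 0) -> 0
  row 6 [00110]: (0 OR 1) -> 1
  row 7 [00111]: (0 OR 1) -> 1
  row 8 [01000]: (1 OR 0) -> 1
  row 9 [01001]: (1 OR 0) -> 1
  row 10 [01010]: (1 OR 1) -> 1
  row 11 [01011]: (1 OR 1) -> 1
  row 12 [01100]: (1 OR 0) -> 1
  row 13 [01101]: (1 OR 0) -> 1
  row 14 [01110]: (1 OR 1) -> 1
  row 15 [01111]: (1 OR 1) -> 1
  row 16 [10000]: (0 OR 0) -> 0
  row 17 [10001]: (0 OR 0) -> 0
  row 18 [10010]: (0 OR 1) -> 1
  row 19 [10011]: (0 OR 1) -> 1
  row 20 [10100]: (0 OR 0) -> 0
  row 21 [10101]: (0 OR 0) -> 0
  row 22 [10110]: (0 OR 1) -> 1
  row 23 [10111]: (0 OR 1) -> 1
  row 24 [11000]: (1 OR 0) -> 1
  row 25 [11001]: (1 OR 0) -> 1
  row 26 [11010]: (1 OR 1) -> 1
  row 27 [11011]: (1 OR 1) -> 1
  row 28 [11100]: (1 OR 0) -> 1
  row 29 [11101]: (1 OR 0) -> 1
  row 30 [11110]: (1 OR 1) -> 1
  row 31 [11111]: (1 OR 1) -> 1
Full result column, 4 rows per line (a,b,c fixed per line; d,e runs 00..11 left to right):
  rows 0-3 [a,b,c=000]: 0011  = hex 3
  rows 4-7 [a,b,c=001]: 0011  = hex 3
  rows 8-11 [a,b,c=010]: 1111  = hex F
  rows 12-15 [a,b,c=011]: 1111  = hex F
  rows 16-19 [a,b,c=100]: 0011  = hex 3
  rows 20-23 [a,b,c=101]: 0011  = hex 3
  rows 24-27 [a,b,c=110]: 1111  = hex F
  rows 28-31 [a,b,c=111]: 1111  = hex F
Output column (row 0 .. row 31) = 00110011111111110011001111111111
Output column grouped in 4s = 0011 0011 1111 1111 0011 0011 1111 1111 = 0x33FF33FF
Convert to decimal digit by digit (value = value*16 + digit):
  3 -> 3
  3*16 + 3 = 51
  51*16 + 15 (F) = 831
  831*16 + 15 (F) = 13311
  13311*16 + 3 = 212979
  212979*16 + 3 = 3407667
  3407667*16 + 15 (F) = 54522687
  54522687*16 + 15 (F) = 872363007
Decimal = 872363007

872363007


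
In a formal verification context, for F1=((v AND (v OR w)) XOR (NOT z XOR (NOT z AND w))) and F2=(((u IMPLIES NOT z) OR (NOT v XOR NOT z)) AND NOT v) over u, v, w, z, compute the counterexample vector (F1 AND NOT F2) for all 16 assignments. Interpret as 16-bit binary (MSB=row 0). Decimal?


F1 = ((v AND (v OR w)) XOR (NOT z XOR (NOT z AND w)))
F2 = (((u IMPLIES NOT z) OR (NOT v XOR NOT z)) AND NOT v)
Counterexample to F1=>F2 is where F1=1 and F2=0.
Evaluate each row (bits = u,v,w,z, MSB first):
  row 0 [0000]: F1=1 F2=1 -> F1&~F2 -> 0
  row 1 [0001]: F1=0 F2=1 -> F1&~F2 -> 0
  row 2 [0010]: F1=0 F2=1 -> F1&~F2 -> 0
  row 3 [0011]: F1=0 F2=1 -> F1&~F2 -> 0
  row 4 [0100]: F1=0 F2=0 -> F1&~F2 -> 0
  row 5 [0101]: F1=1 F2=0 -> F1&~F2 -> 1
  row 6 [0110]: F1=1 F2=0 -> F1&~F2 -> 1
  row 7 [0111]: F1=1 F2=0 -> F1&~F2 -> 1
  row 8 [1000]: F1=1 F2=1 -> F1&~F2 -> 0
  row 9 [1001]: F1=0 F2=1 -> F1&~F2 -> 0
  row 10 [1010]: F1=0 F2=1 -> F1&~F2 -> 0
  row 11 [1011]: F1=0 F2=1 -> F1&~F2 -> 0
  row 12 [1100]: F1=0 F2=0 -> F1&~F2 -> 0
  row 13 [1101]: F1=1 F2=0 -> F1&~F2 -> 1
  row 14 [1110]: F1=1 F2=0 -> F1&~F2 -> 1
  row 15 [1111]: F1=1 F2=0 -> F1&~F2 -> 1
Full result column, 4 rows per line (u,v fixed per line; w,z runs 00..11 left to right):
  rows 0-3 [u,v=00]: 0000  = hex 0
  rows 4-7 [u,v=01]: 0111  = hex 7
  rows 8-11 [u,v=10]: 0000  = hex 0
  rows 12-15 [u,v=11]: 0111  = hex 7
Counterexample vector (row 0 .. row 15) = 0000011100000111
Output column grouped in 4s = 0000 0111 0000 0111 = 0x0707
Convert to decimal digit by digit (value = value*16 + digit):
  0 -> 0
  0*16 + 7 = 7
  7*16 + 0 = 112
  112*16 + 7 = 1799
Decimal = 1799

1799


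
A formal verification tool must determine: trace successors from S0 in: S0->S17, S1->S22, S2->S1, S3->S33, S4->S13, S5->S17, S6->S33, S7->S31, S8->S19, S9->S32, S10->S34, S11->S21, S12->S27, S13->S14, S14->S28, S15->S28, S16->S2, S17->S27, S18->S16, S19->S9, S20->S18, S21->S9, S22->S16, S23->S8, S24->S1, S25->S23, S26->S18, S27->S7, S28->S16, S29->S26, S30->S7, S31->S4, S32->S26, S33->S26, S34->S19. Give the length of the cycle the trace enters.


Trace from S0 until a state repeats:
  S0 -> S17 -> S27 -> S7 -> S31 -> S4 -> S13 -> S14 -> S28 -> S16 -> S2 -> S1 -> S22 -> S16
S16 first seen at step 9, revisited at step 13.
Cycle length = 13 - 9 = 4

4


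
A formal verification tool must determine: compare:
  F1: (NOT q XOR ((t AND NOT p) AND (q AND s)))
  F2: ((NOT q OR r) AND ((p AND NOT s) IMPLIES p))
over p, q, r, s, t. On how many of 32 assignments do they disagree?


F1 = (NOT q XOR ((t AND NOT p) AND (q AND s)))
F2 = ((NOT q OR r) AND ((p AND NOT s) IMPLIES p))
Evaluate both on each of 32 rows (bits = p,q,r,s,t):
  row 0 [00000]: F1=1 F2=1 -> 0
  row 1 [00001]: F1=1 F2=1 -> 0
  row 2 [00010]: F1=1 F2=1 -> 0
  row 3 [00011]: F1=1 F2=1 -> 0
  row 4 [00100]: F1=1 F2=1 -> 0
  row 5 [00101]: F1=1 F2=1 -> 0
  row 6 [00110]: F1=1 F2=1 -> 0
  row 7 [00111]: F1=1 F2=1 -> 0
  row 8 [01000]: F1=0 F2=0 -> 0
  row 9 [01001]: F1=0 F2=0 -> 0
  row 10 [01010]: F1=0 F2=0 -> 0
  row 11 [01011]: F1=1 F2=0 (differ) -> 1
  row 12 [01100]: F1=0 F2=1 (differ) -> 1
  row 13 [01101]: F1=0 F2=1 (differ) -> 1
  row 14 [01110]: F1=0 F2=1 (differ) -> 1
  row 15 [01111]: F1=1 F2=1 -> 0
  row 16 [10000]: F1=1 F2=1 -> 0
  row 17 [10001]: F1=1 F2=1 -> 0
  row 18 [10010]: F1=1 F2=1 -> 0
  row 19 [10011]: F1=1 F2=1 -> 0
  row 20 [10100]: F1=1 F2=1 -> 0
  row 21 [10101]: F1=1 F2=1 -> 0
  row 22 [10110]: F1=1 F2=1 -> 0
  row 23 [10111]: F1=1 F2=1 -> 0
  row 24 [11000]: F1=0 F2=0 -> 0
  row 25 [11001]: F1=0 F2=0 -> 0
  row 26 [11010]: F1=0 F2=0 -> 0
  row 27 [11011]: F1=0 F2=0 -> 0
  row 28 [11100]: F1=0 F2=1 (differ) -> 1
  row 29 [11101]: F1=0 F2=1 (differ) -> 1
  row 30 [11110]: F1=0 F2=1 (differ) -> 1
  row 31 [11111]: F1=0 F2=1 (differ) -> 1
Full result column, 8 rows per line (p,q fixed per line; r,s,t runs 000..111 left to right):
  rows 0-7 [p,q=00]: 00000000  (ones: 0)
  rows 8-15 [p,q=01]: 00011110  (ones: 4)
  rows 16-23 [p,q=10]: 00000000  (ones: 0)
  rows 24-31 [p,q=11]: 00001111  (ones: 4)
Disagreements = 0+4+0+4 = 8

8


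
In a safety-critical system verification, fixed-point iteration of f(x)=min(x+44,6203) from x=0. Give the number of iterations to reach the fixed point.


Step 1: x=0, cap=6203, increment=44
Step 2: x grows by 44 each step until capped at 6203; fixed point is x=6203
Step 3: iterations = ceil(6203/44) = 141

141


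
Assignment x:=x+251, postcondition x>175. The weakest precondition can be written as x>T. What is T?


Formula: wp(x:=E, P) = P[E/x] (substitute E for x in postcondition)
Step 1: Postcondition: x>175
Step 2: Substitute x+251 for x: x+251>175
Step 3: Solve for x: x > 175-251 = -76

-76


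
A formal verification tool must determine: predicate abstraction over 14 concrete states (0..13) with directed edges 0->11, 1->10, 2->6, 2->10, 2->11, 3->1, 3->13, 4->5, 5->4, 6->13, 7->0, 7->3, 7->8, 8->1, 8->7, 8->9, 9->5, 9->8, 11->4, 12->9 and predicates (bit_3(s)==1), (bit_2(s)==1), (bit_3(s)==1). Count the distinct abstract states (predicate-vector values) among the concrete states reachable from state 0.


BFS from 0:
Concrete reachable: {0, 4, 5, 11}
Abstract via predicates (bit_3(s)==1), (bit_2(s)==1), (bit_3(s)==1):
  (0,0,0) <- {0}
  (0,1,0) <- {4, 5}
  (1,0,1) <- {11}
Distinct abstract states = 3

3


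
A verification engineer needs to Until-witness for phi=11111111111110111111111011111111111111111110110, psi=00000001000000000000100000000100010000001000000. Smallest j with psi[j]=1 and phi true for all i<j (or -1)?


(phi U psi) at 0: need smallest j with psi[j]=1 and phi[i]=1 for all i in [0,j).
Scan from step 0:
  step 0: phi=1, psi=0 -> continue
  step 1: phi=1, psi=0 -> continue
  step 2: phi=1, psi=0 -> continue
  step 3: phi=1, psi=0 -> continue
  step 7: psi=1 and phi held for [0,7) -> witness found
Witness step = 7

7


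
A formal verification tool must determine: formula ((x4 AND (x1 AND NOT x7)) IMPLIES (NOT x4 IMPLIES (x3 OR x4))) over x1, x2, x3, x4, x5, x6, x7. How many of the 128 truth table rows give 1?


Formula: ((x4 AND (x1 AND NOT x7)) IMPLIES (NOT x4 IMPLIES (x3 OR x4))) over 7 vars (128 rows)
Evaluate each row (x1, x2, x3, x4, x5, x6, x7 as bits, MSB first):
  row 0 [0000000]: ((0 AND (0 AND NOT 0)) IMPLIES (NOT 0 IMPLIES (0 OR 0))) -> 1
  row 1 [0000001]: ((0 AND (0 AND NOT 1)) IMPLIES (NOT 0 IMPLIES (0 OR 0))) -> 1
  row 2 [0000010]: ((0 AND (0 AND NOT 0)) IMPLIES (NOT 0 IMPLIES (0 OR 0))) -> 1
  row 3 [0000011]: ((0 AND (0 AND NOT 1)) IMPLIES (NOT 0 IMPLIES (0 OR 0))) -> 1
  row 4 [0000100]: ((0 AND (0 AND NOT 0)) IMPLIES (NOT 0 IMPLIES (0 OR 0))) -> 1
  (every remaining row is evaluated the same way; all 128 results are listed next)
Full result column, 8 rows per line (x1,x2,x3,x4 fixed per line; x5,x6,x7 runs 000..111 left to right):
  rows 0-7 [x1,x2,x3,x4=0000]: 11111111  (ones: 8)
  rows 8-15 [x1,x2,x3,x4=0001]: 11111111  (ones: 8)
  rows 16-23 [x1,x2,x3,x4=0010]: 11111111  (ones: 8)
  rows 24-31 [x1,x2,x3,x4=0011]: 11111111  (ones: 8)
  rows 32-39 [x1,x2,x3,x4=0100]: 11111111  (ones: 8)
  rows 40-47 [x1,x2,x3,x4=0101]: 11111111  (ones: 8)
  rows 48-55 [x1,x2,x3,x4=0110]: 11111111  (ones: 8)
  rows 56-63 [x1,x2,x3,x4=0111]: 11111111  (ones: 8)
  rows 64-71 [x1,x2,x3,x4=1000]: 11111111  (ones: 8)
  rows 72-79 [x1,x2,x3,x4=1001]: 11111111  (ones: 8)
  rows 80-87 [x1,x2,x3,x4=1010]: 11111111  (ones: 8)
  rows 88-95 [x1,x2,x3,x4=1011]: 11111111  (ones: 8)
  rows 96-103 [x1,x2,x3,x4=1100]: 11111111  (ones: 8)
  rows 104-111 [x1,x2,x3,x4=1101]: 11111111  (ones: 8)
  rows 112-119 [x1,x2,x3,x4=1110]: 11111111  (ones: 8)
  rows 120-127 [x1,x2,x3,x4=1111]: 11111111  (ones: 8)
Count of 1-rows = 8+8+8+8+8+8+8+8+8+8+8+8+8+8+8+8 = 128

128


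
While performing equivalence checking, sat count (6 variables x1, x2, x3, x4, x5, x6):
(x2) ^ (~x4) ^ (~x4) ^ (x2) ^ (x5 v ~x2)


CNF with 5 clauses over 6 vars (64 assignments).
An assignment satisfies CNF iff every clause has >=1 true literal.
Check each row (bits = x1,x2,x3,x4,x5,x6; clause T/F shown):
  row 0 [000000]: clauses=FTTFT -> 0
  row 1 [000001]: clauses=FTTFT -> 0
  row 2 [000010]: clauses=FTTFT -> 0
  row 3 [000011]: clauses=FTTFT -> 0
  row 4 [000100]: clauses=FFFFT -> 0
  (every remaining row is evaluated the same way; all 64 results are listed next)
Full result column, 8 rows per line (x1,x2,x3 fixed per line; x4,x5,x6 runs 000..111 left to right):
  rows 0-7 [x1,x2,x3=000]: 00000000  (ones: 0)
  rows 8-15 [x1,x2,x3=001]: 00000000  (ones: 0)
  rows 16-23 [x1,x2,x3=010]: 00110000  (ones: 2)
  rows 24-31 [x1,x2,x3=011]: 00110000  (ones: 2)
  rows 32-39 [x1,x2,x3=100]: 00000000  (ones: 0)
  rows 40-47 [x1,x2,x3=101]: 00000000  (ones: 0)
  rows 48-55 [x1,x2,x3=110]: 00110000  (ones: 2)
  rows 56-63 [x1,x2,x3=111]: 00110000  (ones: 2)
Satisfying assignments = 0+0+2+2+0+0+2+2 = 8

8


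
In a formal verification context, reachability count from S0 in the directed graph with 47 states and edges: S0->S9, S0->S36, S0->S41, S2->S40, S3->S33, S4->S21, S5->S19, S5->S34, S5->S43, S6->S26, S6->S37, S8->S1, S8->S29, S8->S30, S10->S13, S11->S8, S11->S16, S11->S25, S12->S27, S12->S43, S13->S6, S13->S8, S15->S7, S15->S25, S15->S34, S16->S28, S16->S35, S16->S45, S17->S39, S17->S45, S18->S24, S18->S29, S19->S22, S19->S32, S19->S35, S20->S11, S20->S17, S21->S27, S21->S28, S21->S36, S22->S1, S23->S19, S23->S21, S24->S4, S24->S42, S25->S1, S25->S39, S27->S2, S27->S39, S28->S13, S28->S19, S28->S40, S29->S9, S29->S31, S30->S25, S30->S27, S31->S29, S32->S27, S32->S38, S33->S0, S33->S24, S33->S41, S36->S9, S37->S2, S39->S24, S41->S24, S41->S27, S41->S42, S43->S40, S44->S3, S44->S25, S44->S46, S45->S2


BFS from S0:
  layer 0: {S0}
  layer 1: {S9, S36, S41}
  layer 2: {S24, S27, S42}
  layer 3: {S2, S4, S39}
  layer 4: {S21, S40}
  layer 5: {S28}
  layer 6: {S13, S19}
  layer 7: {S6, S8, S22, S32, S35}
  layer 8: {S1, S26, S29, S30, S37, S38}
  layer 9: {S25, S31}
Reachable set: {S0, S1, S2, S4, S6, S8, S9, S13, S19, S21, S22, S24, S25, S26, S27, S28, S29, S30, S31, S32, S35, S36, S37, S38, S39, S40, S41, S42}
Count = 28

28


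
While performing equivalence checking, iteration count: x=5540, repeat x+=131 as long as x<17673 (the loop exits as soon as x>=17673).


Step 1: x goes from 5540 toward 17673 by 131; the body runs while x<17673, so iterations = ceil((bound-start)/step)
Step 2: Distance=12133
Step 3: ceil(12133/131)=93

93


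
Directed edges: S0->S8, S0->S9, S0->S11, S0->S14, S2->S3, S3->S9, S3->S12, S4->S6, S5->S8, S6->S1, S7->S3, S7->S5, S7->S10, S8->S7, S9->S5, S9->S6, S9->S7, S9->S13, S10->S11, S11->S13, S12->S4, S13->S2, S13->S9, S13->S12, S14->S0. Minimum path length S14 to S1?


BFS layer-by-layer from S14:
  dist 0: {S14}
  dist 1: {S0}
  dist 2: {S8, S9, S11}
  dist 3: {S5, S6, S7, S13}
  dist 4: {S1, S2, S3, S10, S12}
  -> S1 reached at distance 4
Shortest path length = 4

4


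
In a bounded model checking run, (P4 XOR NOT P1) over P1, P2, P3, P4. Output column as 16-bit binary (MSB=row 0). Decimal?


Formula: (P4 XOR NOT P1) over P1, P2, P3, P4 (16 rows)
Evaluate each row (bits = P1,P2,P3,P4, MSB first):
  row 0 [0000]: (0 XOR NOT 0) -> 1
  row 1 [0001]: (1 XOR NOT 0) -> 0
  row 2 [0010]: (0 XOR NOT 0) -> 1
  row 3 [0011]: (1 XOR NOT 0) -> 0
  row 4 [0100]: (0 XOR NOT 0) -> 1
  row 5 [0101]: (1 XOR NOT 0) -> 0
  row 6 [0110]: (0 XOR NOT 0) -> 1
  row 7 [0111]: (1 XOR NOT 0) -> 0
  row 8 [1000]: (0 XOR NOT 1) -> 0
  row 9 [1001]: (1 XOR NOT 1) -> 1
  row 10 [1010]: (0 XOR NOT 1) -> 0
  row 11 [1011]: (1 XOR NOT 1) -> 1
  row 12 [1100]: (0 XOR NOT 1) -> 0
  row 13 [1101]: (1 XOR NOT 1) -> 1
  row 14 [1110]: (0 XOR NOT 1) -> 0
  row 15 [1111]: (1 XOR NOT 1) -> 1
Full result column, 4 rows per line (P1,P2 fixed per line; P3,P4 runs 00..11 left to right):
  rows 0-3 [P1,P2=00]: 1010  = hex A
  rows 4-7 [P1,P2=01]: 1010  = hex A
  rows 8-11 [P1,P2=10]: 0101  = hex 5
  rows 12-15 [P1,P2=11]: 0101  = hex 5
Output column (row 0 .. row 15) = 1010101001010101
Output column grouped in 4s = 1010 1010 0101 0101 = 0xAA55
Convert to decimal digit by digit (value = value*16 + digit):
  A -> 10
  10*16 + 10 (A) = 170
  170*16 + 5 = 2725
  2725*16 + 5 = 43605
Decimal = 43605

43605


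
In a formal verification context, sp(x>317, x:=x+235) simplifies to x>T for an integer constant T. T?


Formula: sp(P, x:=E) = exists old_x. (x = E[old_x/x]) AND P[old_x/x] (old_x is the value of x before the assignment; eliminate old_x by solving x = E[old_x/x] for old_x)
Step 1: Precondition P: x>317, i.e. old_x > 317
Step 2: Assignment gives x = old_x + 235, so old_x = x - 235
Step 3: Substitute into P: x - 235 > 317
Step 4: Simplify: x > 317+235 = 552

552


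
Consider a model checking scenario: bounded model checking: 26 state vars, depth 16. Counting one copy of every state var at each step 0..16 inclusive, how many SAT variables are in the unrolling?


BMC unrolls to depth k, creating one copy of each state var for steps 0..k.
Step count = 16 + 1 = 17 (steps 0 through 16)
Vars per step = 26
Total = 26 * 17 = 442

442


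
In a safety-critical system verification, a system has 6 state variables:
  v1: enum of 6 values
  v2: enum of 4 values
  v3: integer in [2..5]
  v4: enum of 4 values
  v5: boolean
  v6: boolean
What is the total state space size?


State space = product of domain sizes of all variables.
Domain sizes:
  v1 (enum of 6 values): 6
  v2 (enum of 4 values): 4
  v3 (integer in [2..5]): 4
  v4 (enum of 4 values): 4
  v5 (boolean): 2
  v6 (boolean): 2
Product = 6 * 4 * 4 * 4 * 2 * 2 = 1536

1536


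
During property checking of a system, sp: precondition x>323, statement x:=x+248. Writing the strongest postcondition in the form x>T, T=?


Formula: sp(P, x:=E) = exists old_x. (x = E[old_x/x]) AND P[old_x/x] (old_x is the value of x before the assignment; eliminate old_x by solving x = E[old_x/x] for old_x)
Step 1: Precondition P: x>323, i.e. old_x > 323
Step 2: Assignment gives x = old_x + 248, so old_x = x - 248
Step 3: Substitute into P: x - 248 > 323
Step 4: Simplify: x > 323+248 = 571

571


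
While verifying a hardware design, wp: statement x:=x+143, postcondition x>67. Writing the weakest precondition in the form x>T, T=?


Formula: wp(x:=E, P) = P[E/x] (substitute E for x in postcondition)
Step 1: Postcondition: x>67
Step 2: Substitute x+143 for x: x+143>67
Step 3: Solve for x: x > 67-143 = -76

-76


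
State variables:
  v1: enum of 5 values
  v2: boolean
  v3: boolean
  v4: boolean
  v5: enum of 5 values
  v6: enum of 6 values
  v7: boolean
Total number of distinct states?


State space = product of domain sizes of all variables.
Domain sizes:
  v1 (enum of 5 values): 5
  v2 (boolean): 2
  v3 (boolean): 2
  v4 (boolean): 2
  v5 (enum of 5 values): 5
  v6 (enum of 6 values): 6
  v7 (boolean): 2
Product = 5 * 2 * 2 * 2 * 5 * 6 * 2 = 2400

2400


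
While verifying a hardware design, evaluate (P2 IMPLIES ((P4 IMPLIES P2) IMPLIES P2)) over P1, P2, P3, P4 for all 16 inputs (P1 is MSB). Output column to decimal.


Formula: (P2 IMPLIES ((P4 IMPLIES P2) IMPLIES P2)) over P1, P2, P3, P4 (16 rows)
Evaluate each row (bits = P1,P2,P3,P4, MSB first):
  row 0 [0000]: (0 IMPLIES ((0 IMPLIES 0) IMPLIES 0)) -> 1
  row 1 [0001]: (0 IMPLIES ((1 IMPLIES 0) IMPLIES 0)) -> 1
  row 2 [0010]: (0 IMPLIES ((0 IMPLIES 0) IMPLIES 0)) -> 1
  row 3 [0011]: (0 IMPLIES ((1 IMPLIES 0) IMPLIES 0)) -> 1
  row 4 [0100]: (1 IMPLIES ((0 IMPLIES 1) IMPLIES 1)) -> 1
  row 5 [0101]: (1 IMPLIES ((1 IMPLIES 1) IMPLIES 1)) -> 1
  row 6 [0110]: (1 IMPLIES ((0 IMPLIES 1) IMPLIES 1)) -> 1
  row 7 [0111]: (1 IMPLIES ((1 IMPLIES 1) IMPLIES 1)) -> 1
  row 8 [1000]: (0 IMPLIES ((0 IMPLIES 0) IMPLIES 0)) -> 1
  row 9 [1001]: (0 IMPLIES ((1 IMPLIES 0) IMPLIES 0)) -> 1
  row 10 [1010]: (0 IMPLIES ((0 IMPLIES 0) IMPLIES 0)) -> 1
  row 11 [1011]: (0 IMPLIES ((1 IMPLIES 0) IMPLIES 0)) -> 1
  row 12 [1100]: (1 IMPLIES ((0 IMPLIES 1) IMPLIES 1)) -> 1
  row 13 [1101]: (1 IMPLIES ((1 IMPLIES 1) IMPLIES 1)) -> 1
  row 14 [1110]: (1 IMPLIES ((0 IMPLIES 1) IMPLIES 1)) -> 1
  row 15 [1111]: (1 IMPLIES ((1 IMPLIES 1) IMPLIES 1)) -> 1
Full result column, 4 rows per line (P1,P2 fixed per line; P3,P4 runs 00..11 left to right):
  rows 0-3 [P1,P2=00]: 1111  = hex F
  rows 4-7 [P1,P2=01]: 1111  = hex F
  rows 8-11 [P1,P2=10]: 1111  = hex F
  rows 12-15 [P1,P2=11]: 1111  = hex F
Output column (row 0 .. row 15) = 1111111111111111
Output column grouped in 4s = 1111 1111 1111 1111 = 0xFFFF
Convert to decimal digit by digit (value = value*16 + digit):
  F -> 15
  15*16 + 15 (F) = 255
  255*16 + 15 (F) = 4095
  4095*16 + 15 (F) = 65535
Decimal = 65535

65535


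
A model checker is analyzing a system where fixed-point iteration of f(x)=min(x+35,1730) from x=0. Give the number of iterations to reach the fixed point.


Step 1: x=0, cap=1730, increment=35
Step 2: x grows by 35 each step until capped at 1730; fixed point is x=1730
Step 3: iterations = ceil(1730/35) = 50

50


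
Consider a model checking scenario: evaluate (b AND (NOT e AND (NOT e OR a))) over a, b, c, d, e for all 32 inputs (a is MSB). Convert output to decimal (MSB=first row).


Formula: (b AND (NOT e AND (NOT e OR a))) over a, b, c, d, e (32 rows)
Evaluate each row (bits = a,b,c,d,e, MSB first):
  row 0 [00000]: (0 AND (NOT 0 AND (NOT 0 OR 0))) -> 0
  row 1 [00001]: (0 AND (NOT 1 AND (NOT 1 OR 0))) -> 0
  row 2 [00010]: (0 AND (NOT 0 AND (NOT 0 OR 0))) -> 0
  row 3 [00011]: (0 AND (NOT 1 AND (NOT 1 OR 0))) -> 0
  row 4 [00100]: (0 AND (NOT 0 AND (NOT 0 OR 0))) -> 0
  row 5 [00101]: (0 AND (NOT 1 AND (NOT 1 OR 0))) -> 0
  row 6 [00110]: (0 AND (NOT 0 AND (NOT 0 OR 0))) -> 0
  row 7 [00111]: (0 AND (NOT 1 AND (NOT 1 OR 0))) -> 0
  row 8 [01000]: (1 AND (NOT 0 AND (NOT 0 OR 0))) -> 1
  row 9 [01001]: (1 AND (NOT 1 AND (NOT 1 OR 0))) -> 0
  row 10 [01010]: (1 AND (NOT 0 AND (NOT 0 OR 0))) -> 1
  row 11 [01011]: (1 AND (NOT 1 AND (NOT 1 OR 0))) -> 0
  row 12 [01100]: (1 AND (NOT 0 AND (NOT 0 OR 0))) -> 1
  row 13 [01101]: (1 AND (NOT 1 AND (NOT 1 OR 0))) -> 0
  row 14 [01110]: (1 AND (NOT 0 AND (NOT 0 OR 0))) -> 1
  row 15 [01111]: (1 AND (NOT 1 AND (NOT 1 OR 0))) -> 0
  row 16 [10000]: (0 AND (NOT 0 AND (NOT 0 OR 1))) -> 0
  row 17 [10001]: (0 AND (NOT 1 AND (NOT 1 OR 1))) -> 0
  row 18 [10010]: (0 AND (NOT 0 AND (NOT 0 OR 1))) -> 0
  row 19 [10011]: (0 AND (NOT 1 AND (NOT 1 OR 1))) -> 0
  row 20 [10100]: (0 AND (NOT 0 AND (NOT 0 OR 1))) -> 0
  row 21 [10101]: (0 AND (NOT 1 AND (NOT 1 OR 1))) -> 0
  row 22 [10110]: (0 AND (NOT 0 AND (NOT 0 OR 1))) -> 0
  row 23 [10111]: (0 AND (NOT 1 AND (NOT 1 OR 1))) -> 0
  row 24 [11000]: (1 AND (NOT 0 AND (NOT 0 OR 1))) -> 1
  row 25 [11001]: (1 AND (NOT 1 AND (NOT 1 OR 1))) -> 0
  row 26 [11010]: (1 AND (NOT 0 AND (NOT 0 OR 1))) -> 1
  row 27 [11011]: (1 AND (NOT 1 AND (NOT 1 OR 1))) -> 0
  row 28 [11100]: (1 AND (NOT 0 AND (NOT 0 OR 1))) -> 1
  row 29 [11101]: (1 AND (NOT 1 AND (NOT 1 OR 1))) -> 0
  row 30 [11110]: (1 AND (NOT 0 AND (NOT 0 OR 1))) -> 1
  row 31 [11111]: (1 AND (NOT 1 AND (NOT 1 OR 1))) -> 0
Full result column, 4 rows per line (a,b,c fixed per line; d,e runs 00..11 left to right):
  rows 0-3 [a,b,c=000]: 0000  = hex 0
  rows 4-7 [a,b,c=001]: 0000  = hex 0
  rows 8-11 [a,b,c=010]: 1010  = hex A
  rows 12-15 [a,b,c=011]: 1010  = hex A
  rows 16-19 [a,b,c=100]: 0000  = hex 0
  rows 20-23 [a,b,c=101]: 0000  = hex 0
  rows 24-27 [a,b,c=110]: 1010  = hex A
  rows 28-31 [a,b,c=111]: 1010  = hex A
Output column (row 0 .. row 31) = 00000000101010100000000010101010
Output column grouped in 4s = 0000 0000 1010 1010 0000 0000 1010 1010 = 0x00AA00AA
Convert to decimal digit by digit (value = value*16 + digit):
  0 -> 0
  0*16 + 0 = 0
  0*16 + 10 (A) = 10
  10*16 + 10 (A) = 170
  170*16 + 0 = 2720
  2720*16 + 0 = 43520
  43520*16 + 10 (A) = 696330
  696330*16 + 10 (A) = 11141290
Decimal = 11141290

11141290


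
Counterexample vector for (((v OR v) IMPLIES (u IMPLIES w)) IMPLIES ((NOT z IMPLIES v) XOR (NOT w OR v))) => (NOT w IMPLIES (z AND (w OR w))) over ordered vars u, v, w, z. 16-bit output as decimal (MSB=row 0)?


F1 = (((v OR v) IMPLIES (u IMPLIES w)) IMPLIES ((NOT z IMPLIES v) XOR (NOT w OR v)))
F2 = (NOT w IMPLIES (z AND (w OR w)))
Counterexample to F1=>F2 is where F1=1 and F2=0.
Evaluate each row (bits = u,v,w,z, MSB first):
  row 0 [0000]: F1=1 F2=0 -> F1&~F2 -> 1
  row 1 [0001]: F1=0 F2=0 -> F1&~F2 -> 0
  row 2 [0010]: F1=0 F2=1 -> F1&~F2 -> 0
  row 3 [0011]: F1=1 F2=1 -> F1&~F2 -> 0
  row 4 [0100]: F1=0 F2=0 -> F1&~F2 -> 0
  row 5 [0101]: F1=0 F2=0 -> F1&~F2 -> 0
  row 6 [0110]: F1=0 F2=1 -> F1&~F2 -> 0
  row 7 [0111]: F1=0 F2=1 -> F1&~F2 -> 0
  row 8 [1000]: F1=1 F2=0 -> F1&~F2 -> 1
  row 9 [1001]: F1=0 F2=0 -> F1&~F2 -> 0
  row 10 [1010]: F1=0 F2=1 -> F1&~F2 -> 0
  row 11 [1011]: F1=1 F2=1 -> F1&~F2 -> 0
  row 12 [1100]: F1=1 F2=0 -> F1&~F2 -> 1
  row 13 [1101]: F1=1 F2=0 -> F1&~F2 -> 1
  row 14 [1110]: F1=0 F2=1 -> F1&~F2 -> 0
  row 15 [1111]: F1=0 F2=1 -> F1&~F2 -> 0
Full result column, 4 rows per line (u,v fixed per line; w,z runs 00..11 left to right):
  rows 0-3 [u,v=00]: 1000  = hex 8
  rows 4-7 [u,v=01]: 0000  = hex 0
  rows 8-11 [u,v=10]: 1000  = hex 8
  rows 12-15 [u,v=11]: 1100  = hex C
Counterexample vector (row 0 .. row 15) = 1000000010001100
Output column grouped in 4s = 1000 0000 1000 1100 = 0x808C
Convert to decimal digit by digit (value = value*16 + digit):
  8 -> 8
  8*16 + 0 = 128
  128*16 + 8 = 2056
  2056*16 + 12 (C) = 32908
Decimal = 32908

32908
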